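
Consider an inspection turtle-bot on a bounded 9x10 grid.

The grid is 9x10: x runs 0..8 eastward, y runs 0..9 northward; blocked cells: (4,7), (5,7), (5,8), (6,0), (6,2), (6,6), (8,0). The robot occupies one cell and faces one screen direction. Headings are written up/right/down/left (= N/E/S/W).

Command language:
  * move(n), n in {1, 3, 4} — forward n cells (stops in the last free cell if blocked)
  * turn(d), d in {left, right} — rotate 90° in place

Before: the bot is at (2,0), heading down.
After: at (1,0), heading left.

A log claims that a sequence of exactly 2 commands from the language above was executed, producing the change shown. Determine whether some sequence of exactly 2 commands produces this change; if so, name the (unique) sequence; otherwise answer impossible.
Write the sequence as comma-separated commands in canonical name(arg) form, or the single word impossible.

turn(right), move(1)

key: position moved to (1,0) AND the heading swung to W — translation plus rotation needed
t0: at (2,0), heading down
1. turn(right) → at (2,0), heading left
2. move(1) → at (1,0), heading left
no rival 2-sequence matches.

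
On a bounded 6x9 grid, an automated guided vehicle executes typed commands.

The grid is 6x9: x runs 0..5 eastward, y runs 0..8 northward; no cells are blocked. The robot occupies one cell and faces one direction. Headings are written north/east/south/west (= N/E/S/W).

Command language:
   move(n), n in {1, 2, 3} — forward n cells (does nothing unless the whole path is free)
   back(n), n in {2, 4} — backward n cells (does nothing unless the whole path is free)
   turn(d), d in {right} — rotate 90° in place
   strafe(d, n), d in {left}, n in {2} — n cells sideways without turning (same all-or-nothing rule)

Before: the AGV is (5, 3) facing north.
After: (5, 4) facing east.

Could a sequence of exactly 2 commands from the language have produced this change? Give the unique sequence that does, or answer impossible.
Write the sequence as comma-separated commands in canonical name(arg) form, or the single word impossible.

move(1), turn(right)

key: running turn(right) before move(1) would end elsewhere — order is forced
initial: (5, 3) facing north
t=1 move(1) ⇒ (5, 4) facing north
t=2 turn(right) ⇒ (5, 4) facing east
all 49 alternatives checked — unique.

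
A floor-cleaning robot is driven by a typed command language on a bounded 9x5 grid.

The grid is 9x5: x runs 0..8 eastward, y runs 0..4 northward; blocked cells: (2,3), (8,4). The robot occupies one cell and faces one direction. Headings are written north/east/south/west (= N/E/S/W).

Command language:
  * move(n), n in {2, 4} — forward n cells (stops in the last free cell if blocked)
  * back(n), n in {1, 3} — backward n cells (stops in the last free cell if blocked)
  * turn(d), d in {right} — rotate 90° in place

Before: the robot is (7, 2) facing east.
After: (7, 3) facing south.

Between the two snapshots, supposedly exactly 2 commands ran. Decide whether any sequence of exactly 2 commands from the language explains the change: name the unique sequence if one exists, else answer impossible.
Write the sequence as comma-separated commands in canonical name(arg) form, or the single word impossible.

turn(right), back(1)

key: position moved to (7,3) AND the heading swung to S — translation plus rotation needed
start: (7, 2) facing east
t=1 turn(right) ⇒ (7, 2) facing south
t=2 back(1) ⇒ (7, 3) facing south
uniquely the one of 25 2-step routes that fits.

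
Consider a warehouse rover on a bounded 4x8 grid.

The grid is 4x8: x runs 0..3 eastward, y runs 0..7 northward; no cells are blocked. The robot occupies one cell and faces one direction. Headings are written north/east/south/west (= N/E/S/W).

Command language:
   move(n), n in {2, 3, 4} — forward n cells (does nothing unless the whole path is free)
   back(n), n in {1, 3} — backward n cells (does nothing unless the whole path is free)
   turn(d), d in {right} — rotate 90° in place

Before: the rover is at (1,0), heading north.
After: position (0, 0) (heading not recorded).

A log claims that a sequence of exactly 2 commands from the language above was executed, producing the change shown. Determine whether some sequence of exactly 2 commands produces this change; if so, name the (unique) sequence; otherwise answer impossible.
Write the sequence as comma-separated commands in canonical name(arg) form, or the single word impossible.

turn(right), back(1)

key: order matters: swapping turn(right) and back(1) lands elsewhere
from: at (1,0), heading north
t=1 turn(right) ⇒ at (1,0), heading east
t=2 back(1) ⇒ at (0,0), heading east
no rival 2-sequence matches.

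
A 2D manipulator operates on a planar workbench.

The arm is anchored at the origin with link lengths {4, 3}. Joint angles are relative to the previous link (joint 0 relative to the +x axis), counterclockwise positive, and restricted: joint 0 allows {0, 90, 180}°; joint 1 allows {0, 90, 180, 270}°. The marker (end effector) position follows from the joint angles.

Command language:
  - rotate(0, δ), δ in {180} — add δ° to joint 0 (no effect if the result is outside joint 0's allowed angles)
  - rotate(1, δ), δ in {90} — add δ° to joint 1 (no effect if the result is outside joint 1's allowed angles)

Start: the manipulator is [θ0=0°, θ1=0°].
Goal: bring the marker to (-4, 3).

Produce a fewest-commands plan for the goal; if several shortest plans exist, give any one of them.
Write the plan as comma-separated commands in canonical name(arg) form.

rotate(0, 180), rotate(1, 90), rotate(1, 90), rotate(1, 90)

initial: [θ0=0°, θ1=0°]
1. rotate(0, 180) → [θ0=180°, θ1=0°]
2. rotate(1, 90) → [θ0=180°, θ1=90°]
3. rotate(1, 90) → [θ0=180°, θ1=180°]
4. rotate(1, 90) → [θ0=180°, θ1=270°]
minimal: 4 command(s), checked below 4.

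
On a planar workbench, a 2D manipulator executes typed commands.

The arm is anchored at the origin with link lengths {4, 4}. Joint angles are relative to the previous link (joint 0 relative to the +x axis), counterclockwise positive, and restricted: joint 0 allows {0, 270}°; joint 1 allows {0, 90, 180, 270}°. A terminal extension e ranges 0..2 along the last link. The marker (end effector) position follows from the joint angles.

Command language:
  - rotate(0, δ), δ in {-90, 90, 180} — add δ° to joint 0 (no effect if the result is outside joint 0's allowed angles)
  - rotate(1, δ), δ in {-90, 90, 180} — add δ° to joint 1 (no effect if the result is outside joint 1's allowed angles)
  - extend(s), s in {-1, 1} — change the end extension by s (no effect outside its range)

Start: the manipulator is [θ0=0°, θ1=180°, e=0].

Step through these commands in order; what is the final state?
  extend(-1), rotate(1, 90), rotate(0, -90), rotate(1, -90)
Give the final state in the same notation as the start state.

start: [θ0=0°, θ1=180°, e=0]
step 1 (extend(-1)): [θ0=0°, θ1=180°, e=0]
step 2 (rotate(1, 90)): [θ0=0°, θ1=270°, e=0]
step 3 (rotate(0, -90)): [θ0=270°, θ1=270°, e=0]
step 4 (rotate(1, -90)): [θ0=270°, θ1=180°, e=0]

[θ0=270°, θ1=180°, e=0]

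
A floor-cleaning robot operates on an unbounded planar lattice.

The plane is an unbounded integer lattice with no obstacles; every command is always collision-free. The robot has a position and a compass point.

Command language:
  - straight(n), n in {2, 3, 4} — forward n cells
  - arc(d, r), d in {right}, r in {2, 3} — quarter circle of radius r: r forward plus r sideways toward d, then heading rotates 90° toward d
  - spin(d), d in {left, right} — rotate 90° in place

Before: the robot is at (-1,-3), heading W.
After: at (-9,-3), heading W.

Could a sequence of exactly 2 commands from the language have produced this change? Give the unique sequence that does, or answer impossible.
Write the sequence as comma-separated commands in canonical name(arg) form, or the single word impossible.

key: heading stays W — no command in the sequence turns
begin: at (-1,-3), heading W
t=1 straight(4) ⇒ at (-5,-3), heading W
t=2 straight(4) ⇒ at (-9,-3), heading W
no other 2-command option fits: unique.

straight(4), straight(4)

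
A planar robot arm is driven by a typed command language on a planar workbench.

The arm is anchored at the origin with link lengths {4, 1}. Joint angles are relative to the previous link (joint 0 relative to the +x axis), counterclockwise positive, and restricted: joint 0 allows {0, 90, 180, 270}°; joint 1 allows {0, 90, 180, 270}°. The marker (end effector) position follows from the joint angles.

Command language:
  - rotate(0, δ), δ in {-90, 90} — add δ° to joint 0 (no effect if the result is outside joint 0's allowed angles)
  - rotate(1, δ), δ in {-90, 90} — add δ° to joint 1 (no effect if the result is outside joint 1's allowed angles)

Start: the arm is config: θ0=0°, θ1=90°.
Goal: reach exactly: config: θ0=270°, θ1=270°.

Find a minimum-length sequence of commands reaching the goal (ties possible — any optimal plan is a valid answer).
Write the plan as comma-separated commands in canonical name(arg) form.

from: config: θ0=0°, θ1=90°
1. rotate(1, -90) → config: θ0=0°, θ1=0°
2. rotate(1, -90) → config: θ0=0°, θ1=270°
3. rotate(0, -90) → config: θ0=270°, θ1=270°
minimal: 3 command(s), checked below 3.

rotate(1, -90), rotate(1, -90), rotate(0, -90)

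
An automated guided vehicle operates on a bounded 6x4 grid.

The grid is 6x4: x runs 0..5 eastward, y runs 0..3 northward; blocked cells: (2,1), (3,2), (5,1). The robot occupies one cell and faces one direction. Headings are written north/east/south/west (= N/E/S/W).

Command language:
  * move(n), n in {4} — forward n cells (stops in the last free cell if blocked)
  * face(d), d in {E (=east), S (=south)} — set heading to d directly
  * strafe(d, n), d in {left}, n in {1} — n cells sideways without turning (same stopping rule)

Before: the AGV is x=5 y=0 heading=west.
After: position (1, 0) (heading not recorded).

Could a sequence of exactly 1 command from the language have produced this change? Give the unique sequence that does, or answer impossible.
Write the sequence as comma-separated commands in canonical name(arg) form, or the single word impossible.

move(4)

begin: x=5 y=0 heading=west
t=1 move(4) ⇒ x=1 y=0 heading=west
all 4 alternatives checked — unique.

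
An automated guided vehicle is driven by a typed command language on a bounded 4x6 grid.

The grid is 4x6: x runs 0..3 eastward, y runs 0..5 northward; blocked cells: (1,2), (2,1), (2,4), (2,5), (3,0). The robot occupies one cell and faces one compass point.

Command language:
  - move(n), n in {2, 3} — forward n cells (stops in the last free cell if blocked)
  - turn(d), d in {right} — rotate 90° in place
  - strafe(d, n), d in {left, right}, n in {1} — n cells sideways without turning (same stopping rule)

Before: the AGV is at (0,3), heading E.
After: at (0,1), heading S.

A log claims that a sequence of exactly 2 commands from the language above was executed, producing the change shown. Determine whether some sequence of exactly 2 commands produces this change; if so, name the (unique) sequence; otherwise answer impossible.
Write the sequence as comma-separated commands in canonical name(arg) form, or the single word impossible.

turn(right), move(2)

key: cell and facing (now S) both changed — the 2 commands mix motion and turning
initial: at (0,3), heading E
[1] after turn(right): at (0,3), heading S
[2] after move(2): at (0,1), heading S
all 25 alternatives checked — unique.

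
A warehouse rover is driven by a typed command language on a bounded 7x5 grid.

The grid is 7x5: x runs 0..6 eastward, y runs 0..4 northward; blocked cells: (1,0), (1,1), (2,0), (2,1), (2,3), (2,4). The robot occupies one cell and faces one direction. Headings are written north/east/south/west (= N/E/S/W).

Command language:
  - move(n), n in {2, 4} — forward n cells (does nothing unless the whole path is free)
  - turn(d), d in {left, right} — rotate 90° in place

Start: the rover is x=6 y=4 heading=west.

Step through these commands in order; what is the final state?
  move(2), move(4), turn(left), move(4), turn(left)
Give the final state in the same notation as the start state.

x=4 y=0 heading=east

from: x=6 y=4 heading=west
[1] after move(2): x=4 y=4 heading=west
[2] after move(4): x=4 y=4 heading=west
[3] after turn(left): x=4 y=4 heading=south
[4] after move(4): x=4 y=0 heading=south
[5] after turn(left): x=4 y=0 heading=east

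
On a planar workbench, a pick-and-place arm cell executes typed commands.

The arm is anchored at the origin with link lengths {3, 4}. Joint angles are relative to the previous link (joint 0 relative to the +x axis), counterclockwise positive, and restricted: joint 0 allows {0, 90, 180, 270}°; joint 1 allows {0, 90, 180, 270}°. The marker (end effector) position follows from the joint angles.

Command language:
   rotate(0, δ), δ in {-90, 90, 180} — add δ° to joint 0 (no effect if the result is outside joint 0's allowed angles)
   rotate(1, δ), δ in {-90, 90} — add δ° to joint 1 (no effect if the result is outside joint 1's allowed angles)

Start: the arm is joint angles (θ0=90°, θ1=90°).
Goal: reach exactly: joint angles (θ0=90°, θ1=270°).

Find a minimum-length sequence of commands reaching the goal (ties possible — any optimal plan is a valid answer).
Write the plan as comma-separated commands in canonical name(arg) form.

t0: joint angles (θ0=90°, θ1=90°)
step 1 (rotate(1, 90)): joint angles (θ0=90°, θ1=180°)
step 2 (rotate(1, 90)): joint angles (θ0=90°, θ1=270°)
no 1-step plan works, so 2 is optimal.

rotate(1, 90), rotate(1, 90)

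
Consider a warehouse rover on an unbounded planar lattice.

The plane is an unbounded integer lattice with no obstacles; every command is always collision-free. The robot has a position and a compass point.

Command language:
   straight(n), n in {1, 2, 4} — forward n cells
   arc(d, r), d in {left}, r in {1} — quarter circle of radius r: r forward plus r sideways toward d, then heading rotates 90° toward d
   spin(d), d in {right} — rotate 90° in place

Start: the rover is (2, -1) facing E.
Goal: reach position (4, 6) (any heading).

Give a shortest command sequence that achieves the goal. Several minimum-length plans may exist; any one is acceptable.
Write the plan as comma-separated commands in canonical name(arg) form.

straight(1), arc(left, 1), straight(4), straight(2)

t0: (2, -1) facing E
[1] after straight(1): (3, -1) facing E
[2] after arc(left, 1): (4, 0) facing N
[3] after straight(4): (4, 4) facing N
[4] after straight(2): (4, 6) facing N
minimal: 4 command(s), checked below 4.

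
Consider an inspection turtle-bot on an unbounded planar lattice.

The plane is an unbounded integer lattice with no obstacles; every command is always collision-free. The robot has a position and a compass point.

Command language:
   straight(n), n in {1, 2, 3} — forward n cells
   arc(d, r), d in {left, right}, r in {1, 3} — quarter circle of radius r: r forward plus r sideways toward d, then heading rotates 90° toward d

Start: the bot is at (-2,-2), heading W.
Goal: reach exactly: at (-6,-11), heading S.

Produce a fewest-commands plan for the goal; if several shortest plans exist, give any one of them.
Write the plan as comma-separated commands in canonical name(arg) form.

begin: at (-2,-2), heading W
t=1 straight(1) ⇒ at (-3,-2), heading W
t=2 arc(left, 3) ⇒ at (-6,-5), heading S
t=3 straight(3) ⇒ at (-6,-8), heading S
t=4 straight(3) ⇒ at (-6,-11), heading S
minimal: 4 command(s), checked below 4.

straight(1), arc(left, 3), straight(3), straight(3)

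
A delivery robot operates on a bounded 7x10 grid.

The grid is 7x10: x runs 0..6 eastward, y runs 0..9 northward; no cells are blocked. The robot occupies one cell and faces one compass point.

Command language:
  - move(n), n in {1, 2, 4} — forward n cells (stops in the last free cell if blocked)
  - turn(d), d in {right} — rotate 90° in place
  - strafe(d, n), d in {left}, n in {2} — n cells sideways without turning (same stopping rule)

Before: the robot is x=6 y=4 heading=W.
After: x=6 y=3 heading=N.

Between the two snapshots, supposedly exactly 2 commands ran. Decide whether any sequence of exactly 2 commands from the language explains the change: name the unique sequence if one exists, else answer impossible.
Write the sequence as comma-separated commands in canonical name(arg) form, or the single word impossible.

all 25 sequences checked — none match.

impossible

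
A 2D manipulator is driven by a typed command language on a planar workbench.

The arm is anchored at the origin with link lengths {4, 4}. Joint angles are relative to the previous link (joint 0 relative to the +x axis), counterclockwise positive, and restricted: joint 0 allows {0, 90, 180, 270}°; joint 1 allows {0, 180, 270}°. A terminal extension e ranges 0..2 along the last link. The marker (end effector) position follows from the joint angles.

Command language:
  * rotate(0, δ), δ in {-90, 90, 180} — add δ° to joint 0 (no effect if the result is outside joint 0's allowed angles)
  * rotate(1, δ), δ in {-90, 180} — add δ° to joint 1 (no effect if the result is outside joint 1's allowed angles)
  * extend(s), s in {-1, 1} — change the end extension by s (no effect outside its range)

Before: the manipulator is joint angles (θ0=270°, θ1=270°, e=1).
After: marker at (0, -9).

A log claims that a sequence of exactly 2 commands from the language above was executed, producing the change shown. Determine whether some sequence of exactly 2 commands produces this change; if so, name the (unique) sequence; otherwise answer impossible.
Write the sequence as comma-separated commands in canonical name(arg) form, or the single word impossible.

rotate(1, -90), rotate(1, 180)

key: running rotate(1, 180) before rotate(1, -90) would end elsewhere — order is forced
initial: joint angles (θ0=270°, θ1=270°, e=1)
step 1 (rotate(1, -90)): joint angles (θ0=270°, θ1=180°, e=1)
step 2 (rotate(1, 180)): joint angles (θ0=270°, θ1=0°, e=1)
all 49 alternatives checked — unique.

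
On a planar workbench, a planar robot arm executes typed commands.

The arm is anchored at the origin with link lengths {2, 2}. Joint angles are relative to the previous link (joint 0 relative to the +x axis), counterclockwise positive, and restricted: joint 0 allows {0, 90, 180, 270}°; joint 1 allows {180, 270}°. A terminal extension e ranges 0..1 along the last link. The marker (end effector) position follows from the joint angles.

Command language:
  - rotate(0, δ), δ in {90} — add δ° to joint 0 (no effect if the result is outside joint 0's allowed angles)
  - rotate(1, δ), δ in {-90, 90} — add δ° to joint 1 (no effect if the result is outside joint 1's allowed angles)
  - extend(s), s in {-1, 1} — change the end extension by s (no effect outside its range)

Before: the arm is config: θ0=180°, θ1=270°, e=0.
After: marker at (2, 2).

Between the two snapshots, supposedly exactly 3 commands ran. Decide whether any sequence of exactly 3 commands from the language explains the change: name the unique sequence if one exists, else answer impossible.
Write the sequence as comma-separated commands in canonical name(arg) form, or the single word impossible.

initial: config: θ0=180°, θ1=270°, e=0
t=1 rotate(0, 90) ⇒ config: θ0=270°, θ1=270°, e=0
t=2 rotate(0, 90) ⇒ config: θ0=0°, θ1=270°, e=0
t=3 rotate(0, 90) ⇒ config: θ0=90°, θ1=270°, e=0
uniquely the one of 125 3-step routes that fits.

rotate(0, 90), rotate(0, 90), rotate(0, 90)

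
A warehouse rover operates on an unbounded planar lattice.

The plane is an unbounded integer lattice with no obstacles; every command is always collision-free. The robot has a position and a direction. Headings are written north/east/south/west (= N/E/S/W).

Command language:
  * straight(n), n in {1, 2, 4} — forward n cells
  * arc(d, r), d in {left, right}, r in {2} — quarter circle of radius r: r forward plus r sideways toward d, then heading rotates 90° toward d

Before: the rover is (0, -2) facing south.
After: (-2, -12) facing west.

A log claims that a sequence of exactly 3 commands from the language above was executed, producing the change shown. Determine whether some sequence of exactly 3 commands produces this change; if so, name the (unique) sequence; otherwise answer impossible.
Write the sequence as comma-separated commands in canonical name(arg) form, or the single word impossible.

straight(4), straight(4), arc(right, 2)

key: order matters: swapping straight(4) and arc(right, 2) lands elsewhere
begin: (0, -2) facing south
step 1 (straight(4)): (0, -6) facing south
step 2 (straight(4)): (0, -10) facing south
step 3 (arc(right, 2)): (-2, -12) facing west
no other 3-command option fits: unique.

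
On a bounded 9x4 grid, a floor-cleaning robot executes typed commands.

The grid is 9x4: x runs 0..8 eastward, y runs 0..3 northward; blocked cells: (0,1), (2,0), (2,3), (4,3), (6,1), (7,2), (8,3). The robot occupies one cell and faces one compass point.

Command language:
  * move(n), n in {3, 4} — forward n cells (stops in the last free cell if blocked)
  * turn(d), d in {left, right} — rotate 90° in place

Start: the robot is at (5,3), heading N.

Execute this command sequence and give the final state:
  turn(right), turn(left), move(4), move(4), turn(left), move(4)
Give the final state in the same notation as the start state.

at (5,3), heading W

t0: at (5,3), heading N
[1] after turn(right): at (5,3), heading E
[2] after turn(left): at (5,3), heading N
[3] after move(4): at (5,3), heading N
[4] after move(4): at (5,3), heading N
[5] after turn(left): at (5,3), heading W
[6] after move(4): at (5,3), heading W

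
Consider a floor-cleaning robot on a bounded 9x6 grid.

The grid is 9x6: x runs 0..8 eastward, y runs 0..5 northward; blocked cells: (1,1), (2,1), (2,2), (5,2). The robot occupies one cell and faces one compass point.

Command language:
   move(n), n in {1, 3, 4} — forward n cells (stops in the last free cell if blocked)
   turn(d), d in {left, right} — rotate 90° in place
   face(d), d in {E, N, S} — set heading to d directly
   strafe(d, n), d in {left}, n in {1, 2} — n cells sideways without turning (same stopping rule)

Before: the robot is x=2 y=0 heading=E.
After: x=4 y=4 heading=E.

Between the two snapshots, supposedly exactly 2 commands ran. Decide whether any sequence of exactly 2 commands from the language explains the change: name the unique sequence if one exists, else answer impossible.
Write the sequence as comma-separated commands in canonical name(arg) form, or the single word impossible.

impossible

checked all 2-command options: none fits.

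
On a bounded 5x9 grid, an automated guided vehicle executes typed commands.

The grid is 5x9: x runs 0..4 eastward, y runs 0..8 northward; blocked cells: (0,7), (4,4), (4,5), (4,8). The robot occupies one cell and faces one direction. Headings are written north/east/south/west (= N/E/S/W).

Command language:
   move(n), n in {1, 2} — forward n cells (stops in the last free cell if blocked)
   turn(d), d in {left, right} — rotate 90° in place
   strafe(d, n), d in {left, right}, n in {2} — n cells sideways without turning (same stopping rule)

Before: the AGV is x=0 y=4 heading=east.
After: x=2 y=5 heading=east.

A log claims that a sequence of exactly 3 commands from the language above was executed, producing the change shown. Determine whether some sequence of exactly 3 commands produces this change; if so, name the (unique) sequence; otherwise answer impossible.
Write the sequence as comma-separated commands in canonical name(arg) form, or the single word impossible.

impossible

no 3-step route produces this change.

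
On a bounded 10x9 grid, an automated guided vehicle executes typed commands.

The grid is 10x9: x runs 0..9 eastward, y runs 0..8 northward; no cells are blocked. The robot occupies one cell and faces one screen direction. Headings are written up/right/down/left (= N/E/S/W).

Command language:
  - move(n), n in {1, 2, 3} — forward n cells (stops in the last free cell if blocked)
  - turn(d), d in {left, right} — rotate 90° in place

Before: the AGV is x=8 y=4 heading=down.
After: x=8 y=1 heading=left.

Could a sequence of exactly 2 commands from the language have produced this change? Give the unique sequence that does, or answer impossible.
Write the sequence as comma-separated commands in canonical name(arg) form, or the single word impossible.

key: running turn(right) before move(3) would end elsewhere — order is forced
begin: x=8 y=4 heading=down
1. move(3) → x=8 y=1 heading=down
2. turn(right) → x=8 y=1 heading=left
no rival 2-sequence matches.

move(3), turn(right)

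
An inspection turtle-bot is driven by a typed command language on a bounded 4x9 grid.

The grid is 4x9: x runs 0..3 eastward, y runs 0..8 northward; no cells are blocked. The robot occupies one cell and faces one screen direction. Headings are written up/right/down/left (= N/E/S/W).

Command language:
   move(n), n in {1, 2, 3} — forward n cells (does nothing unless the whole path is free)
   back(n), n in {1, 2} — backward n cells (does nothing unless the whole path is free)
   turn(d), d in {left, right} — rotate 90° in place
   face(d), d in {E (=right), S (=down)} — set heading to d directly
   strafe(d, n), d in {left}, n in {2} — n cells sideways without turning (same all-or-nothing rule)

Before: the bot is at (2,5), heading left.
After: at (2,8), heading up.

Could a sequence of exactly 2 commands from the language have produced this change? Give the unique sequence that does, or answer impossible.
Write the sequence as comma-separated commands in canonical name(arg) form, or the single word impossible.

turn(right), move(3)

key: order matters: swapping turn(right) and move(3) lands elsewhere
initial: at (2,5), heading left
1. turn(right) → at (2,5), heading up
2. move(3) → at (2,8), heading up
no rival 2-sequence matches.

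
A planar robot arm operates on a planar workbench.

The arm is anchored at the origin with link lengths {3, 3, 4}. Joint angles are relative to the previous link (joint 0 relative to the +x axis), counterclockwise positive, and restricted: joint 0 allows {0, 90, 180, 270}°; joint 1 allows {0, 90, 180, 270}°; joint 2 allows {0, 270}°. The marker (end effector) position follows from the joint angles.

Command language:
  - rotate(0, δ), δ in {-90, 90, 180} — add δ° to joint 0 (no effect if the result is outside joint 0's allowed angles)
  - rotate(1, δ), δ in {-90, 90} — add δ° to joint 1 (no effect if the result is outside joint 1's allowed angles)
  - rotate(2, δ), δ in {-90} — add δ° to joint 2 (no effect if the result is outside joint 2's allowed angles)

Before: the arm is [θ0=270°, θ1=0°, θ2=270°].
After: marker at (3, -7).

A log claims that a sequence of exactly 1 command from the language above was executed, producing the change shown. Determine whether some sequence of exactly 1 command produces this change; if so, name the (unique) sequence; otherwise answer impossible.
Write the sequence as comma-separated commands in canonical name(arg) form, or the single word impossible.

start: [θ0=270°, θ1=0°, θ2=270°]
step 1 (rotate(1, 90)): [θ0=270°, θ1=90°, θ2=270°]
uniquely the one of 6 1-step routes that fits.

rotate(1, 90)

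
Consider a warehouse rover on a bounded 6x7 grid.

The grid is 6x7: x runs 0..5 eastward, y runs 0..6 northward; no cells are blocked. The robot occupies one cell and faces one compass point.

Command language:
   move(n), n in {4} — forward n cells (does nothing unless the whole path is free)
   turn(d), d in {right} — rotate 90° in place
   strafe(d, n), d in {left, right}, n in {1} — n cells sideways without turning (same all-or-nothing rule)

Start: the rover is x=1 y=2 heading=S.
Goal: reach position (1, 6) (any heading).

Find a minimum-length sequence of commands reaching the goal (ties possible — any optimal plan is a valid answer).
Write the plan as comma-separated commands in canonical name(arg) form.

turn(right), turn(right), move(4)

start: x=1 y=2 heading=S
step 1 (turn(right)): x=1 y=2 heading=W
step 2 (turn(right)): x=1 y=2 heading=N
step 3 (move(4)): x=1 y=6 heading=N
shorter routes all fall short; 3 is best.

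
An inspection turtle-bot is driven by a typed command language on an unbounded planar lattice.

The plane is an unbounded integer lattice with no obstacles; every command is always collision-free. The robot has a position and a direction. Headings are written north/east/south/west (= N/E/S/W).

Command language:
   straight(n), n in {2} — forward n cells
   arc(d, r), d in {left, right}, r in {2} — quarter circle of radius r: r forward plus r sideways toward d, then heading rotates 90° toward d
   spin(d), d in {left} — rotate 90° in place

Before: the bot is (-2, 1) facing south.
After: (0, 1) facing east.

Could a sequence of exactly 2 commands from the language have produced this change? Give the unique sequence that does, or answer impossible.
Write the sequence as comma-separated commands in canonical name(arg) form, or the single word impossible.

key: cell and facing (now E) both changed — the 2 commands mix motion and turning
start: (-2, 1) facing south
t=1 spin(left) ⇒ (-2, 1) facing east
t=2 straight(2) ⇒ (0, 1) facing east
no other 2-command option fits: unique.

spin(left), straight(2)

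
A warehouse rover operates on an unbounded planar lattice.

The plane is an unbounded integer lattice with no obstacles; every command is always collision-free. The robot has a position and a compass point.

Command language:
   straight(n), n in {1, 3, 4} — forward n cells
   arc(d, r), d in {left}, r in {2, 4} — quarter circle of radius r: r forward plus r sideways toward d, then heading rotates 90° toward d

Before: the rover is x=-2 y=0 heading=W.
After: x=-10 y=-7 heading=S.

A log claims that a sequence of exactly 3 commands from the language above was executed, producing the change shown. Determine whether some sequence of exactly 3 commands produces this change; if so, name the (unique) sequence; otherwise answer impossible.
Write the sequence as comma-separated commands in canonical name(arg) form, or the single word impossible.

key: position moved to (-10,-7) AND the heading swung to S — translation plus rotation needed
initial: x=-2 y=0 heading=W
1. straight(4) → x=-6 y=0 heading=W
2. arc(left, 4) → x=-10 y=-4 heading=S
3. straight(3) → x=-10 y=-7 heading=S
no rival 3-sequence matches.

straight(4), arc(left, 4), straight(3)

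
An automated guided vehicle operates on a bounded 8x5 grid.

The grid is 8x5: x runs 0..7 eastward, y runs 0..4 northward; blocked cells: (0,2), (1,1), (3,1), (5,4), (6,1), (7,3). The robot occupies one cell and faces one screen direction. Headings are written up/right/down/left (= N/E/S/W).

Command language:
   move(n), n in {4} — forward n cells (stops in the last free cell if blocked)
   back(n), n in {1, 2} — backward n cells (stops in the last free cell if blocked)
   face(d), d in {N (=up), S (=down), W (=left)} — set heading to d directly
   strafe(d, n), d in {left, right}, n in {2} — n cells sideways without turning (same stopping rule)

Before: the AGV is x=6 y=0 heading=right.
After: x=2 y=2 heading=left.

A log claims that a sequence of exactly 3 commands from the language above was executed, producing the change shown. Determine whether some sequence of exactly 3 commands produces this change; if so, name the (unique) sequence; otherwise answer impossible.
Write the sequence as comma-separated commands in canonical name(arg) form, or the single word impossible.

key: cell and facing (now W) both changed — the 3 commands mix motion and turning
t0: x=6 y=0 heading=right
step 1 (face(W)): x=6 y=0 heading=left
step 2 (move(4)): x=2 y=0 heading=left
step 3 (strafe(right, 2)): x=2 y=2 heading=left
all 512 alternatives checked — unique.

face(W), move(4), strafe(right, 2)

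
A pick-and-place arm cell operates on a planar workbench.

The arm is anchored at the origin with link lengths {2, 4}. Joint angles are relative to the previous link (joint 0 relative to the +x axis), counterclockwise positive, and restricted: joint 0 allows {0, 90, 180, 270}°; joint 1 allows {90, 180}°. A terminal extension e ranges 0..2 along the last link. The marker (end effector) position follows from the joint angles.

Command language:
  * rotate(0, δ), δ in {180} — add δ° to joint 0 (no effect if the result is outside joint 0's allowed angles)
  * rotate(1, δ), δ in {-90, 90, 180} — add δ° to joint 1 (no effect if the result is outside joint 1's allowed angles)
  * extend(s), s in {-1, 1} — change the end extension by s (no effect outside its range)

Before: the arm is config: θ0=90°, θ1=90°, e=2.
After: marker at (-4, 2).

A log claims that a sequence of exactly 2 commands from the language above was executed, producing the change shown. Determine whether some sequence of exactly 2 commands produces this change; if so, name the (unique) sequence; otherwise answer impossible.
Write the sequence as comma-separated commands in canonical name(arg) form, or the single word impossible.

start: config: θ0=90°, θ1=90°, e=2
step 1 (extend(-1)): config: θ0=90°, θ1=90°, e=1
step 2 (extend(-1)): config: θ0=90°, θ1=90°, e=0
all 36 alternatives checked — unique.

extend(-1), extend(-1)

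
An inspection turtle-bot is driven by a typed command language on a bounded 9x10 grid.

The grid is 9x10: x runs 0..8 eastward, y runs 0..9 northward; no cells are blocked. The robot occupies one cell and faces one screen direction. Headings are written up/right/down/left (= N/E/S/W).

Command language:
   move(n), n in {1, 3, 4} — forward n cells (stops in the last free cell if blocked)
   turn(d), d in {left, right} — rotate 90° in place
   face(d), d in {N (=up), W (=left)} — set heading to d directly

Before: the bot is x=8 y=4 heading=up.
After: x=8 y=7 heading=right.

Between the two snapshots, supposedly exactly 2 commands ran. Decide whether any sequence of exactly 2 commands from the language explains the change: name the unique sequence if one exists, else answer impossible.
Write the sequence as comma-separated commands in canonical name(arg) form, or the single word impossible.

key: position moved to (8,7) AND the heading swung to E — translation plus rotation needed
from: x=8 y=4 heading=up
step 1 (move(3)): x=8 y=7 heading=up
step 2 (turn(right)): x=8 y=7 heading=right
no other 2-command option fits: unique.

move(3), turn(right)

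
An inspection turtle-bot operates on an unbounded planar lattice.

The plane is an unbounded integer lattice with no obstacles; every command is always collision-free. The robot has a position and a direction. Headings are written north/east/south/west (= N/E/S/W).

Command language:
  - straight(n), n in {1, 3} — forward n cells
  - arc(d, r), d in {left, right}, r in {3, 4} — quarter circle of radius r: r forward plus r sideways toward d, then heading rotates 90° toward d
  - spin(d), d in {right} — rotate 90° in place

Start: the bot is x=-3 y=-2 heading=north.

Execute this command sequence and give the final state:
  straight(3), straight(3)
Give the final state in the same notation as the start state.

x=-3 y=4 heading=north

start: x=-3 y=-2 heading=north
1. straight(3) → x=-3 y=1 heading=north
2. straight(3) → x=-3 y=4 heading=north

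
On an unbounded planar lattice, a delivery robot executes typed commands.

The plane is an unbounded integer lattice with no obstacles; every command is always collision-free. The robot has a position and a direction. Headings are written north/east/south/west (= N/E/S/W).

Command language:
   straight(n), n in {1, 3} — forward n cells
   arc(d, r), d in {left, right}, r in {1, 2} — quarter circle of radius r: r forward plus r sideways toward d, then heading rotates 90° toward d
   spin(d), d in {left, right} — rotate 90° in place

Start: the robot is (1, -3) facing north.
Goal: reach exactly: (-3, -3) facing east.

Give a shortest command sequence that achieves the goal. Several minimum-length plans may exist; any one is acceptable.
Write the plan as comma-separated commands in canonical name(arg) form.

start: (1, -3) facing north
t=1 arc(left, 2) ⇒ (-1, -1) facing west
t=2 arc(left, 2) ⇒ (-3, -3) facing south
t=3 spin(left) ⇒ (-3, -3) facing east
shorter routes all fall short; 3 is best.

arc(left, 2), arc(left, 2), spin(left)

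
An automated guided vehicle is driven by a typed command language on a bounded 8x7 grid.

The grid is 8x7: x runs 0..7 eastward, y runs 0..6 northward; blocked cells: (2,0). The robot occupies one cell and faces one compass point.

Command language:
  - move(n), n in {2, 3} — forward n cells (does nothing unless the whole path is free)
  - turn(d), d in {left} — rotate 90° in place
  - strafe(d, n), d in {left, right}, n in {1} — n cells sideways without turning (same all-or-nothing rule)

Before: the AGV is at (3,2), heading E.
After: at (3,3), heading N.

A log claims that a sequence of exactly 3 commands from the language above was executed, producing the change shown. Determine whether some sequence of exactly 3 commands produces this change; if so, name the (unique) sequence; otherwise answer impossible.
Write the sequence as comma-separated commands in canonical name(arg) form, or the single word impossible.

key: position moved to (3,3) AND the heading swung to N — translation plus rotation needed
start: at (3,2), heading E
[1] after strafe(right, 1): at (3,1), heading E
[2] after turn(left): at (3,1), heading N
[3] after move(2): at (3,3), heading N
no other 3-command option fits: unique.

strafe(right, 1), turn(left), move(2)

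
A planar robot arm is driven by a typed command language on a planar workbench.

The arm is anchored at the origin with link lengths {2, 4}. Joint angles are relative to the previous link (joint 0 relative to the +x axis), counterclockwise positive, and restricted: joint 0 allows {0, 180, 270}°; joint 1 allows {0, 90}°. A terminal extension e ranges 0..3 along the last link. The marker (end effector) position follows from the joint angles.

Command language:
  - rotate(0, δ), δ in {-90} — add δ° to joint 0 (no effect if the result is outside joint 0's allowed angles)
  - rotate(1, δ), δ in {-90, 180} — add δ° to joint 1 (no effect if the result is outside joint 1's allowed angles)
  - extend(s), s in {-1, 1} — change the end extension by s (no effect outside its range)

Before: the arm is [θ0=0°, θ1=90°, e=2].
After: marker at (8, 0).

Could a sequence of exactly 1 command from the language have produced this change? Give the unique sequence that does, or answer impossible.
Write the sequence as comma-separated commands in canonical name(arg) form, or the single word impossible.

rotate(1, -90)

initial: [θ0=0°, θ1=90°, e=2]
t=1 rotate(1, -90) ⇒ [θ0=0°, θ1=0°, e=2]
uniquely the one of 5 1-step routes that fits.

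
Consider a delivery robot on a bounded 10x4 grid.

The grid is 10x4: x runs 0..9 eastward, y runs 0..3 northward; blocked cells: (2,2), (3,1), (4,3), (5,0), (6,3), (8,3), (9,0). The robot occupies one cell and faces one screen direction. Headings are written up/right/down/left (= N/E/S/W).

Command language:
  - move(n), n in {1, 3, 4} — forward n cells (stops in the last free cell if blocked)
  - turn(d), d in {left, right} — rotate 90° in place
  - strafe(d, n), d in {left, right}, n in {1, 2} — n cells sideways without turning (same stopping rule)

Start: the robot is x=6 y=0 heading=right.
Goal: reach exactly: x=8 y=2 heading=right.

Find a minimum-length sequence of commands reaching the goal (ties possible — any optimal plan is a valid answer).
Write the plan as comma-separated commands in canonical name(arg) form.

move(4), strafe(left, 2)

t0: x=6 y=0 heading=right
[1] after move(4): x=8 y=0 heading=right
[2] after strafe(left, 2): x=8 y=2 heading=right
nothing shorter than 2 reaches the goal.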